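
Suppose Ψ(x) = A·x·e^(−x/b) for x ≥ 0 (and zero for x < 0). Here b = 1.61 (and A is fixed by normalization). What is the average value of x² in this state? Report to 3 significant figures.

⟨x^2⟩ ≈ 7.78

By definition ⟨x²⟩ = ∫ x^2 |Ψ(x)|² dx.
Since the A² factors cancel between numerator and denominator, ⟨x²⟩ = 3·b^2.
Putting b = 1.61 gives 7.776.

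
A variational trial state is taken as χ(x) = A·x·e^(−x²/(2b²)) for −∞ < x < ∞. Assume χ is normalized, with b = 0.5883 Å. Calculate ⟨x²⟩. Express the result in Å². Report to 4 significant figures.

⟨x^2⟩ ≈ 0.5191 Å^2

By definition ⟨x²⟩ = ∫ x^2 |χ(x)|² dx.
Evaluating both integrals, ⟨x²⟩ = 3·b^2/2.
Putting b = 0.5883 gives 0.51915.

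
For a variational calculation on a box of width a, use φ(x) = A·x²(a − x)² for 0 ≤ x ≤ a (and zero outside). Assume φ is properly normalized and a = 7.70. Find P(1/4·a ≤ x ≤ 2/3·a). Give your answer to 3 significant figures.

|φ|² is the probability density, so P = ∫_{1/4·a}^{2/3·a} |φ|² dx.
With A² fixed by ∫|φ|² = 1, i.e. A² = (a^9/630)^(−1), substitute and integrate.
In terms of u = x/a (A² and the length scale cancel between numerator and denominator), P = [∫_{1/4}^{2/3} u^4·(1 - u)^4 du] / [∫_{0}^{1} u^4·(1 - u)^4 du].
An antiderivative of u^4·(1 - u)^4 is u^5·(70·u^4 - 315·u^3 + 540·u^2 - 420·u + 126)/630; evaluating from 1/4 to 2/3 gives ≈ 0.0012797, while the full integral is 1/630.
Evaluating gives P = 0.8062.

P ≈ 0.806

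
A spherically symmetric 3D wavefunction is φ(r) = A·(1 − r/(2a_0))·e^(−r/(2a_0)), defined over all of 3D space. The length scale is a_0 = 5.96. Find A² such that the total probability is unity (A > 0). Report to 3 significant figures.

A^2 ≈ 0.000188

Normalization requires ∫|φ|² 4πr² dr = 1, integrated from 0 to ∞.
In 3D with spherical symmetry the volume element is 4πr² dr.
Using ∫₀^∞ rⁿ e^(−αr) dr = n!/αⁿ⁺¹, ∫|φ|² 4πr² dr = A²·(8·π·a_0^3).
Hence A² = 1/[8·π·a_0^3].
With a_0 = 5.96: A² = 0.0001879 and A = 0.01371.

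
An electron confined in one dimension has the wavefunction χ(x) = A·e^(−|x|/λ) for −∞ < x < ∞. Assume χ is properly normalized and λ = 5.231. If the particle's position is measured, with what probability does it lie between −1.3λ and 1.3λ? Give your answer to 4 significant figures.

|χ|² is the probability density, so P = ∫_{−1.3λ}^{1.3λ} |χ|² dx.
With A² fixed by ∫|χ|² = 1, i.e. A² = (λ)^(−1), substitute and integrate.
Both integrals are even about x = 0, so only the x ≥ 0 halves are needed (the factors of 2 cancel). Let u = x/λ; then A² and the length scale cancel, so P = ∫_{0}^{1.3} e^(-2·u) du ÷ ∫_{0}^{∞} e^(-2·u) du.
Using ∫ e^(-2·u) du = -e^(-2·u)/2, the numerator is 1/2 - e^(-13/5)/2 and the denominator is 1/2.
Taking the ratio, P = 0.92573.

P ≈ 0.9257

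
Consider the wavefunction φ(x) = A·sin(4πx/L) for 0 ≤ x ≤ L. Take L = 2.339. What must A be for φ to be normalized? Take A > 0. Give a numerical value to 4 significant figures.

The normalization condition is ∫|φ|² dx = 1 from 0 to L.
Carrying out the integral gives A² · L/2.
Hence A² = 1/[L/2].
Plugging in L = 2.339 yields A = 0.92470.

A ≈ 0.9247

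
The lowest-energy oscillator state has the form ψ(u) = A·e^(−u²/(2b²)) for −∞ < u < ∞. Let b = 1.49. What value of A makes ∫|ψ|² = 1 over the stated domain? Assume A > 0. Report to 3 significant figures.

Normalization requires ∫|ψ|² du = 1, integrated from −∞ to ∞.
∫|ψ|² du = A²·(√(π)·b).
Hence A² = 1/[√(π)·b].
With b = 1.49: A² = 0.3787 and A = 0.6153.

A ≈ 0.615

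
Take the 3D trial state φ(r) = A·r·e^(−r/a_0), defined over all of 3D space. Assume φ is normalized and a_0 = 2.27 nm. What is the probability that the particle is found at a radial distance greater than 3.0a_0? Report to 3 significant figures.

Integrate the radial probability density 4πr²|φ|² over r > 3.0a_0.
Normalization gives A² = 1/(3·π·a_0^5).
Substituting u = r/a_0, A², 4π and the length scale all cancel in the ratio: P = ∫_{3.0}^{∞} u^4·e^(-2·u) du / ∫_{0}^{∞} u^4·e^(-2·u) du.
An antiderivative of u^4·e^(-2·u) is -(u^4/2 + u^3 + 3·u^2/2 + 3·u/2 + 3/4)·e^(-2·u); evaluating from 3.0 to ∞ gives 345·e^(-6)/4, while the full integral is 3/4.
The region integral divided by the full integral gives P = 0.2851.

P ≈ 0.285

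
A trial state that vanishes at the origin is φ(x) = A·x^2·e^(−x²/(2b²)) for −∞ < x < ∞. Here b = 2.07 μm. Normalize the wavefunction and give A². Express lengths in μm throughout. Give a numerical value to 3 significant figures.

A^2 ≈ 0.0198 μm^(-5)

Normalization requires ∫|φ|² dx = 1, integrated from −∞ to ∞.
∫|φ|² dx = A²·(3·√(π)·b^5/4).
Plugging in b = 2.07 yields A = 0.1407.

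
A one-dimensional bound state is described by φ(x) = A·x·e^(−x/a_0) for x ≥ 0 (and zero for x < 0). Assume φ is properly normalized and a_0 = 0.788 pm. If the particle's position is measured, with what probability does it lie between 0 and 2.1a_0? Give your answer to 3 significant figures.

The probability is P = ∫ |φ|² dx over [0, 2.1a_0].
Since A² = 1/(a_0^3/4), this is the region integral divided by the full normalization integral.
In terms of u = x/a_0 (A² and the length scale cancel between numerator and denominator), P = [∫_{0}^{2.1} u^2·e^(-2·u) du] / [∫_{0}^{∞} u^2·e^(-2·u) du].
Using ∫ u^2·e^(-2·u) du = -(2·u^2 + 2·u + 1)·e^(-2·u)/4, the numerator is 1/4 - 701·e^(-21/5)/200 and the denominator is 1/4.
This works out to P = 0.7898.

P ≈ 0.790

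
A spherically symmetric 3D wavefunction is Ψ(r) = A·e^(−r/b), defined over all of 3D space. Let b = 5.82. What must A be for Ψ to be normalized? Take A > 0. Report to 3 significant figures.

A ≈ 0.0402

The normalization condition is ∫|Ψ|² 4πr² dr = 1 from 0 to ∞.
The angular integral contributes 4π, leaving ∫₀^∞ r²|Ψ|² dr.
Using ∫₀^∞ rⁿ e^(−αr) dr = n!/αⁿ⁺¹, carrying out the integral gives A² · π·b^3.
Plugging in b = 5.82 yields A = 0.04018.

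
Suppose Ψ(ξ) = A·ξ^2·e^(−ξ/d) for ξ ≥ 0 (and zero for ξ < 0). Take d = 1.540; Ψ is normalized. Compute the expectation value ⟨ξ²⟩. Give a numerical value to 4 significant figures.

⟨ξ^2⟩ ≈ 17.79

By definition ⟨ξ²⟩ = ∫ ξ^2 |Ψ(ξ)|² dξ.
Recall ∫₀^∞ ξ^m e^(−ξ/β) dξ = m!·β^(m+1), the ratio of the moment integral to the normalization integral gives ⟨ξ²⟩ = 15·d^2/2.
With d = 1.540, ⟨ξ^2⟩ = 17.787.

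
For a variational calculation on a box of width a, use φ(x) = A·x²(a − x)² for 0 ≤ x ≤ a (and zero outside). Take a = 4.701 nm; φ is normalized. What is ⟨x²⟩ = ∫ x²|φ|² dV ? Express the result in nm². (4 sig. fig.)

⟨x²⟩ = ∫ x^2 |φ|² dx over the full domain.
Expanding the polynomial and integrating term by term, since the A² factors cancel between numerator and denominator, ⟨x²⟩ = 3·a^2/11.
Putting a = 4.701 gives 6.0271.

⟨x^2⟩ ≈ 6.027 nm^2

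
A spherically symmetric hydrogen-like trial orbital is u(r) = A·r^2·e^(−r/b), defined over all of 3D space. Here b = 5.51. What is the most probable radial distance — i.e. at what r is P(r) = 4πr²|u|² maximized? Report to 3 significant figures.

Differentiate P(r) = 4πr²|u|² with respect to r and set to zero.
This gives r = 3·b.
With b = 5.51, the most probable radial distance is 16.53.

r ≈ 16.5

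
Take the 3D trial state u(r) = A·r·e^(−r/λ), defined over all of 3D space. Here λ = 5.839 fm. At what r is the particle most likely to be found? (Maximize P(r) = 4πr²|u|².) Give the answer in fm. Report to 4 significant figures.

Differentiate P(r) = 4πr²|u|² with respect to r and set to zero.
Solving yields r = 2·λ.
With λ = 5.839, the most probable radial distance is 11.678 fm.

r ≈ 11.68 fm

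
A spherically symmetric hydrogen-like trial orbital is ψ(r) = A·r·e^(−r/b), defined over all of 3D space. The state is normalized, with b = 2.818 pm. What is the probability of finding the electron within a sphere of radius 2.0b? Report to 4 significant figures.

P ≈ 0.3712

P = ∫ |ψ|² 4πr² dr over r ≤ 2.0b.
The full normalization integral is A²·[3·π·b^5] = 1, fixing A².
Substituting u = r/b, A², 4π and the length scale all cancel in the ratio: P = ∫_{0}^{2.0} u^4·e^(-2·u) du / ∫_{0}^{∞} u^4·e^(-2·u) du.
Using ∫ u^4·e^(-2·u) du = -(u^4/2 + u^3 + 3·u^2/2 + 3·u/2 + 3/4)·e^(-2·u), the numerator is 3/4 - 103·e^(-4)/4 and the denominator is 3/4.
Taking the ratio yields P = 0.37116.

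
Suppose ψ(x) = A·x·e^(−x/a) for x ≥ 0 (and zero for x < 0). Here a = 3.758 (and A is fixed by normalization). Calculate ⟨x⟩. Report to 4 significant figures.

The expectation value is the |ψ|²-weighted average of x: ∫ x|ψ|² dx.
Using ∫₀^∞ xⁿ e^(−αx) dx = n!/αⁿ⁺¹, the ratio of the moment integral to the normalization integral gives ⟨x⟩ = 3·a/2.
Putting a = 3.758 gives 5.6370.

⟨x⟩ ≈ 5.637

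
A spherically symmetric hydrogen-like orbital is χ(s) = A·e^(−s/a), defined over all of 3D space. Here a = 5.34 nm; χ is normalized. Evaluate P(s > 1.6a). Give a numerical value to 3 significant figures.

P ≈ 0.380

Integrate the radial probability density 4πs²|χ|² over s > 1.6a.
Normalization gives A² = 1/(π·a^3).
Substituting u = s/a, A², 4π and the length scale all cancel in the ratio: P = ∫_{1.6}^{∞} u^2·e^(-2·u) du / ∫_{0}^{∞} u^2·e^(-2·u) du.
An antiderivative of u^2·e^(-2·u) is -(2·u^2 + 2·u + 1)·e^(-2·u)/4; evaluating from 1.6 to ∞ gives 233·e^(-16/5)/100, while the full integral is 1/4.
This evaluates to P = 0.3799.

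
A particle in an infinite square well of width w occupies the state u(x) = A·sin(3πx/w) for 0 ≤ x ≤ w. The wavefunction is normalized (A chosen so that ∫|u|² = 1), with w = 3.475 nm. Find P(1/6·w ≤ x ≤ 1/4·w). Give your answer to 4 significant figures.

P = ∫_{1/6·w}^{1/4·w} |u(x)|² dx.
Since A² = 1/(w/2), this is the region integral divided by the full normalization integral.
Let t = x/w; then A² and the length scale cancel, so P = ∫_{1/6}^{1/4} sin(3·π·t)^2 dt ÷ ∫_{0}^{1} sin(3·π·t)^2 dt.
Using ∫ sin(3·π·t)^2 dt = t/2 - sin(6·π·t)/(12·π), the numerator is 1/(12·π) + 1/24 and the denominator is 1/2.
The result is P = (2 + π)/(12·π).

P ≈ 0.1364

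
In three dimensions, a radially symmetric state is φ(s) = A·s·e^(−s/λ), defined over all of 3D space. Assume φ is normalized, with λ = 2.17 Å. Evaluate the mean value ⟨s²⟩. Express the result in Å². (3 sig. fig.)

⟨s^2⟩ ≈ 35.3 Å^2

⟨s²⟩ = ∫ s^2 |φ|² 4πs² ds over the full domain.
Using ∫₀^∞ sⁿ e^(−αs) ds = n!/αⁿ⁺¹, the ratio of the moment integral to the normalization integral gives ⟨s²⟩ = 15·λ^2/2.
Putting λ = 2.17 gives 35.32.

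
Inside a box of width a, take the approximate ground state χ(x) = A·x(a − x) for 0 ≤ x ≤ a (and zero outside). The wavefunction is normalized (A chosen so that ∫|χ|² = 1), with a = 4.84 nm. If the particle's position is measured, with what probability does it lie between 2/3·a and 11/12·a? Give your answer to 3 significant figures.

P ≈ 0.205

|χ|² is the probability density, so P = ∫_{2/3·a}^{11/12·a} |χ|² dx.
With A² fixed by ∫|χ|² = 1, i.e. A² = (a^5/30)^(−1), substitute and integrate.
Substituting u = x/a, A² and the length scale cancel in the ratio: P = ∫_{2/3}^{11/12} u^2·(1 - u)^2 du / ∫_{0}^{1} u^2·(1 - u)^2 du.
Using ∫ u^2·(1 - u)^2 du = u^3·(6·u^2 - 15·u + 10)/30, the numerator is ≈ 0.0068263 and the denominator is 1/30.
The result is P = 0.2048.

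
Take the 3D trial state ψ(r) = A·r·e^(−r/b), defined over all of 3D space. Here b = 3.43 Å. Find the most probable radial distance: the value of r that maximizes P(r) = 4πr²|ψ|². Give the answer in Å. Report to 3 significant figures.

r ≈ 6.86 Å

The maximum of P(r) = 4πr²|ψ|² occurs where its derivative vanishes.
This gives r = 2·b.
With b = 3.43, the most probable radial distance is 6.860 Å.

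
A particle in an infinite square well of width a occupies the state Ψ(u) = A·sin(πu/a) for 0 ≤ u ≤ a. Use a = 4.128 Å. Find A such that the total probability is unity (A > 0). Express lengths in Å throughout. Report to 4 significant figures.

A ≈ 0.6961 Å^(-1/2)

Normalization requires ∫|Ψ|² du = 1, integrated from 0 to a.
With ∫₀^a sin²(nπu/a) du = a/2, ∫|Ψ|² du = A²·(a/2).
With a = 4.128: A² = 0.48450 and A = 0.69606.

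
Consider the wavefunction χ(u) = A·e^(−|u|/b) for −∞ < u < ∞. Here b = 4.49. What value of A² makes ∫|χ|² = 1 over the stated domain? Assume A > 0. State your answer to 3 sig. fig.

A^2 ≈ 0.223

We need A² ∫|f|² du = 1, taking the integral from −∞ to ∞.
The integral (without the A² prefactor) comes out to b.
So A² = (b)^(−1).
With b = 4.49: A² = 0.2227 and A = 0.4719.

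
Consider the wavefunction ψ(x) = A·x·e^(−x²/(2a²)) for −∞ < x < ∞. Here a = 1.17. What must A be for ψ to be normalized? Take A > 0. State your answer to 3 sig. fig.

A ≈ 0.839

Normalization requires ∫|ψ|² dx = 1, integrated from −∞ to ∞.
Carrying out the integral gives A² · √(π)·a^3/2.
Plugging in a = 1.17 yields A = 0.8394.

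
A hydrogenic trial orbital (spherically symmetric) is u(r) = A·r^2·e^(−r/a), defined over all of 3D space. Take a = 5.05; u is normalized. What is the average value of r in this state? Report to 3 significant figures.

⟨r⟩ ≈ 17.7

By definition ⟨r⟩ = ∫ r |u(r)|² 4πr² dr.
Evaluating both integrals, ⟨r⟩ = 7·a/2.
With a = 5.05, ⟨r⟩ = 17.68.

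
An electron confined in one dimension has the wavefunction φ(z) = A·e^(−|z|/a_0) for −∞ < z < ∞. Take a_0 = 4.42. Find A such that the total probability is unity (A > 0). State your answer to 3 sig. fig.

We need A² ∫|f|² dz = 1, taking the integral from −∞ to ∞.
The integral (without the A² prefactor) comes out to a_0.
Plugging in a_0 = 4.42 yields A = 0.4757.

A ≈ 0.476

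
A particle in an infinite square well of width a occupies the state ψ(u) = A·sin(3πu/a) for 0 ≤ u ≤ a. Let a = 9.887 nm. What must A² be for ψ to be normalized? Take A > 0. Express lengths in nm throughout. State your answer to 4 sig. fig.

We need A² ∫|f|² du = 1, taking the integral from 0 to a.
With ψ = A·sin(3πu/a), the integral evaluates to A²·[a/2].
Hence A² = 1/[a/2].
With a = 9.887: A² = 0.20229 and A = 0.44976.

A^2 ≈ 0.2023 nm^(-1)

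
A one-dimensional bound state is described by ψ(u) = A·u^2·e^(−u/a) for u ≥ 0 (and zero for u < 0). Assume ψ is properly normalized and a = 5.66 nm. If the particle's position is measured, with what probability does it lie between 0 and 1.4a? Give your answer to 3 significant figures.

|ψ|² is the probability density, so P = ∫_{0}^{1.4a} |ψ|² du.
Since A² = 1/(3·a^5/4), this is the region integral divided by the full normalization integral.
Substituting t = u/a, A² and the length scale cancel in the ratio: P = ∫_{0}^{1.4} t^4·e^(-2·t) dt / ∫_{0}^{∞} t^4·e^(-2·t) dt.
An antiderivative of t^4·e^(-2·t) is -(t^4/2 + t^3 + 3·t^2/2 + 3·t/2 + 3/4)·e^(-2·t); evaluating from 0 to 1.4 gives ≈ 0.11424, while the full integral is 3/4.
The result is P = 0.1523.

P ≈ 0.152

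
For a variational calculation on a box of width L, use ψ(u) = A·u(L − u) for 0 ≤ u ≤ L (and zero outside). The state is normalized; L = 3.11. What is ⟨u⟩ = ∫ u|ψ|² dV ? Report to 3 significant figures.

By definition ⟨u⟩ = ∫ u |ψ(u)|² du.
Expanding the polynomial and integrating term by term, the ratio of the moment integral to the normalization integral gives ⟨u⟩ = L/2.
With L = 3.11, ⟨u⟩ = 1.555.

⟨u⟩ ≈ 1.56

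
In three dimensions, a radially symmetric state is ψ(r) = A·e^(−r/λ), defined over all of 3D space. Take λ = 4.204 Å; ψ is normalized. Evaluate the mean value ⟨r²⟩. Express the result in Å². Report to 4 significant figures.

⟨r²⟩ = ∫ r^2 |ψ|² 4πr² dr over the full domain.
Using ∫₀^∞ rⁿ e^(−αr) dr = n!/αⁿ⁺¹, evaluating both integrals, ⟨r²⟩ = 3·λ^2.
Putting λ = 4.204 gives 53.021.

⟨r^2⟩ ≈ 53.02 Å^2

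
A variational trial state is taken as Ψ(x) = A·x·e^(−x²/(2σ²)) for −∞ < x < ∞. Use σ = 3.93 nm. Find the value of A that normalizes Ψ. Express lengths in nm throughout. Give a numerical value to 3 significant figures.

The normalization condition is ∫|Ψ|² dx = 1 from −∞ to ∞.
∫|Ψ|² dx = A²·(√(π)·σ^3/2).
Hence A² = 1/[√(π)·σ^3/2].
Substituting σ = 3.93 gives A² = 0.01859, so A = 0.1363.

A ≈ 0.136 nm^(-3/2)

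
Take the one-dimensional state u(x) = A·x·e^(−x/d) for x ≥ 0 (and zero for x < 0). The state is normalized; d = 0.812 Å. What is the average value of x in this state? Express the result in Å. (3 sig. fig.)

⟨x⟩ ≈ 1.22 Å

⟨x⟩ = ∫ x |u|² dx over the full domain.
Recall ∫₀^∞ x^m e^(−x/β) dx = m!·β^(m+1), evaluating both integrals, ⟨x⟩ = 3·d/2.
Putting d = 0.812 gives 1.218.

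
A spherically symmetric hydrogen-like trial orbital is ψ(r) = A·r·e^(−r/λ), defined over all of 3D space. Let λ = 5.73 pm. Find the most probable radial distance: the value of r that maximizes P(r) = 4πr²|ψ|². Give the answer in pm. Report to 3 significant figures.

r ≈ 11.5 pm

Set d/dr [P(r) = 4πr²|ψ|²] = 0 and solve for r > 0.
This gives r = 2·λ.
With λ = 5.73, the most probable radial distance is 11.46 pm.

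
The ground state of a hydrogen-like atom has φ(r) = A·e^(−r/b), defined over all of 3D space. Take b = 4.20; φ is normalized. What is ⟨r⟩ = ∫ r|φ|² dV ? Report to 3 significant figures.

⟨r⟩ ≈ 6.30

The expectation value is the |φ|²-weighted average of r: ∫ r|φ|² 4πr² dr.
The ratio of the moment integral to the normalization integral gives ⟨r⟩ = 3·b/2.
With b = 4.20, ⟨r⟩ = 6.300.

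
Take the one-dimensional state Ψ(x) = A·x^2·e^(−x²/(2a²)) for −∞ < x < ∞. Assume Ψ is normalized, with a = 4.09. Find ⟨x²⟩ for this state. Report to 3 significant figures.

The expectation value is the |Ψ|²-weighted average of x^2: ∫ x^2|Ψ|² dx.
Since the A² factors cancel between numerator and denominator, ⟨x²⟩ = 5·a^2/2.
With a = 4.09, ⟨x^2⟩ = 41.82.

⟨x^2⟩ ≈ 41.8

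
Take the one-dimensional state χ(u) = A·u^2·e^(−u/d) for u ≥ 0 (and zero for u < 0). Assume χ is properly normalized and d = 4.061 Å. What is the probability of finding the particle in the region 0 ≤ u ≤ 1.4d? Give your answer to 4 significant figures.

P ≈ 0.1523

P = ∫_{0}^{1.4d} |χ(u)|² du.
Since A² = 1/(3·d^5/4), this is the region integral divided by the full normalization integral.
Substituting t = u/d, A² and the length scale cancel in the ratio: P = ∫_{0}^{1.4} t^4·e^(-2·t) dt / ∫_{0}^{∞} t^4·e^(-2·t) dt.
With ∫ t^4·e^(-2·t) dt = -(t^4/2 + t^3 + 3·t^2/2 + 3·t/2 + 3/4)·e^(-2·t) + C, the region integral is ≈ 0.114243 and the full one is 3/4.
Taking the ratio, P = 0.15232.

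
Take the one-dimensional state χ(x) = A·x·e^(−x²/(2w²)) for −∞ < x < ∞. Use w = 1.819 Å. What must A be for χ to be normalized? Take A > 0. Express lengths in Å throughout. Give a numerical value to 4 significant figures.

We need A² ∫|f|² dx = 1, taking the integral from −∞ to ∞.
Differentiating ∫e^(−αx²) dx = √(π/α) under α to get the higher moments, ∫|χ|² dx = A²·(√(π)·w^3/2).
So A² = (√(π)·w^3/2)^(−1).
With w = 1.819: A² = 0.18748 and A = 0.43299.

A ≈ 0.4330 Å^(-3/2)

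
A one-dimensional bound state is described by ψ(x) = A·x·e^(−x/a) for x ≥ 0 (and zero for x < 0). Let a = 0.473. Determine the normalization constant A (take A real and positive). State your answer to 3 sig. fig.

The normalization condition is ∫|ψ|² dx = 1 from 0 to ∞.
With ∫₀^∞ x^2 e^(−αx) dx = 2!/α^3, the integral (without the A² prefactor) comes out to a^3/4.
So A² = (a^3/4)^(−1).
Plugging in a = 0.473 yields A = 6.148.

A ≈ 6.15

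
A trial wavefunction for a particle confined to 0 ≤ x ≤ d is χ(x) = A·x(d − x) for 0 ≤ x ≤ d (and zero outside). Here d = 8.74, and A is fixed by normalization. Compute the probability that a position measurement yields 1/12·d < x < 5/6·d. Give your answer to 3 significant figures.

P ≈ 0.959

The probability is P = ∫ |χ|² dx over [1/12·d, 5/6·d].
Since A² = 1/(d^5/30), this is the region integral divided by the full normalization integral.
In terms of u = x/d (A² and the length scale cancel between numerator and denominator), P = [∫_{1/12}^{5/6} u^2·(1 - u)^2 du] / [∫_{0}^{1} u^2·(1 - u)^2 du].
An antiderivative of u^2·(1 - u)^2 is u^3·(6·u^2 - 15·u + 10)/30; evaluating from 1/12 to 5/6 gives ≈ 0.031981, while the full integral is 1/30.
Taking the ratio, P = 4421/4608.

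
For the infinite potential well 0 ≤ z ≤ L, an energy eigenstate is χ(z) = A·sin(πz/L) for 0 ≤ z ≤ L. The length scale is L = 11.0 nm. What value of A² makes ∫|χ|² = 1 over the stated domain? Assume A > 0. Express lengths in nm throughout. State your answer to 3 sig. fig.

The normalization condition is ∫|χ|² dz = 1 from 0 to L.
∫|χ|² dz = A²·(L/2).
Plugging in L = 11.0 yields A = 0.4264.

A^2 ≈ 0.182 nm^(-1)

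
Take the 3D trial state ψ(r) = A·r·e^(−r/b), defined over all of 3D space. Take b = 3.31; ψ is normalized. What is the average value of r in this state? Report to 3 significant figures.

The expectation value is the |ψ|²-weighted average of r: ∫ r|ψ|² 4πr² dr.
The ratio of the moment integral to the normalization integral gives ⟨r⟩ = 5·b/2.
With b = 3.31, ⟨r⟩ = 8.275.

⟨r⟩ ≈ 8.28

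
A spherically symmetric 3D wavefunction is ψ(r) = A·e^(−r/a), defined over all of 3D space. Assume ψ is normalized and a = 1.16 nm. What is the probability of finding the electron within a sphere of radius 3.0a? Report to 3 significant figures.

P ≈ 0.938

With dV = 4πr²dr, the probability is ∫|ψ|² dV over r ≤ 3.0a.
The full normalization integral is A²·[π·a^3] = 1, fixing A².
Substituting u = r/a, A², 4π and the length scale all cancel in the ratio: P = ∫_{0}^{3.0} u^2·e^(-2·u) du / ∫_{0}^{∞} u^2·e^(-2·u) du.
An antiderivative of u^2·e^(-2·u) is -(2·u^2 + 2·u + 1)·e^(-2·u)/4; evaluating from 0 to 3.0 gives 1/4 - 25·e^(-6)/4, while the full integral is 1/4.
Taking the ratio yields P = 0.9380.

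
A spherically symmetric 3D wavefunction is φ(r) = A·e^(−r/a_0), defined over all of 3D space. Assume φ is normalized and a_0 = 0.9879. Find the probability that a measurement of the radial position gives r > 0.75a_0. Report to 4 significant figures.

P = ∫ |φ|² 4πr² dr over r > 0.75a_0.
A² is fixed by ∫₀^∞ 4πr²|φ|² dr = 1, i.e. A² = (π·a_0^3)^(−1).
In terms of u = r/a_0 (A², 4π and the length scale all cancel between numerator and denominator), P = [∫_{0.75}^{∞} u^2·e^(-2·u) du] / [∫_{0}^{∞} u^2·e^(-2·u) du].
With ∫ u^2·e^(-2·u) du = -(2·u^2 + 2·u + 1)·e^(-2·u)/4 + C, the region integral is 29·e^(-3/2)/32 and the full one is 1/4.
Taking the ratio yields P = 0.80885.

P ≈ 0.8088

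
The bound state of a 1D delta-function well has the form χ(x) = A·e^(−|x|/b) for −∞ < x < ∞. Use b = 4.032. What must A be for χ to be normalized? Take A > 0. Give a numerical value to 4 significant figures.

Normalization requires ∫|χ|² dx = 1, integrated from −∞ to ∞.
With ∫₀^∞ x^0 e^(−αx) dx = 0!/α^1, ∫|χ|² dx = A²·(b).
So A² = (b)^(−1).
Substituting b = 4.032 gives A² = 0.24802, so A = 0.49801.

A ≈ 0.4980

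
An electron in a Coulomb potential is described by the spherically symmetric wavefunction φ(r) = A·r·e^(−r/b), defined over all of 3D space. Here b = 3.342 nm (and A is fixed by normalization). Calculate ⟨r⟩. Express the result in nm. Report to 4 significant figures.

The expectation value is the |φ|²-weighted average of r: ∫ r|φ|² 4πr² dr.
Evaluating both integrals, ⟨r⟩ = 5·b/2.
With b = 3.342, ⟨r⟩ = 8.3550.

⟨r⟩ ≈ 8.355 nm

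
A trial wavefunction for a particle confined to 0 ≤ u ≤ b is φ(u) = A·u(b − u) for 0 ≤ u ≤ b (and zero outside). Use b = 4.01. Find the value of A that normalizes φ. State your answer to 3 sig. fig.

A ≈ 0.170

Normalization requires ∫|φ|² du = 1, integrated from 0 to b.
Carrying out the integral gives A² · b^5/30.
Setting this equal to 1 gives A² = 1/(b^5/30).
Plugging in b = 4.01 yields A = 0.1701.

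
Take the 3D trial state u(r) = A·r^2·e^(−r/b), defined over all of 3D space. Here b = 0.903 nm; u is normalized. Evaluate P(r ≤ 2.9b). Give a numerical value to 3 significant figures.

P ≈ 0.362

With dV = 4πr²dr, the probability is ∫|u|² dV over r ≤ 2.9b.
A² is fixed by ∫₀^∞ 4πr²|u|² dr = 1, i.e. A² = (45·π·b^7/2)^(−1).
Substituting t = r/b, A², 4π and the length scale all cancel in the ratio: P = ∫_{0}^{2.9} t^6·e^(-2·t) dt / ∫_{0}^{∞} t^6·e^(-2·t) dt.
With ∫ t^6·e^(-2·t) dt = -(4·t^6 + 12·t^5 + 30·t^4 + 60·t^3 + 90·t^2 + 90·t + 45)·e^(-2·t)/8 + C, the region integral is ≈ 2.0340 and the full one is 45/8.
The region integral divided by the full integral gives P = 0.3616.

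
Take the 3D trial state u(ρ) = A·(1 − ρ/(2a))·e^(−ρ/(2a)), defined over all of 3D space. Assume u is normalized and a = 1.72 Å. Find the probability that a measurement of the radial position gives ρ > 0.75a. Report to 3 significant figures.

P ≈ 0.978

P = ∫ |u|² 4πρ² dρ over ρ > 0.75a.
The full normalization integral is A²·[8·π·a^3] = 1, fixing A².
Substituting t = ρ/a, A², 4π and the length scale all cancel in the ratio: P = ∫_{0.75}^{∞} t^2·(1 - t/2)^2·e^(-t) dt / ∫_{0}^{∞} t^2·(1 - t/2)^2·e^(-t) dt.
With ∫ t^2·(1 - t/2)^2·e^(-t) dt = -(t^4/4 + t^2 + 2·t + 2)·e^(-t) + C, the region integral is 4241·e^(-3/4)/1024 and the full one is 2.
The region integral divided by the full integral gives P = 0.9782.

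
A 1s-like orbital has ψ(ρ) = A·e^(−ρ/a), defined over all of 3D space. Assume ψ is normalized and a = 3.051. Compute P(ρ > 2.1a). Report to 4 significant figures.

Integrate the radial probability density 4πρ²|ψ|² over ρ > 2.1a.
Normalization gives A² = 1/(π·a^3).
Let u = ρ/a; then A², 4π and the length scale all cancel, so P = ∫_{2.1}^{∞} u^2·e^(-2·u) du ÷ ∫_{0}^{∞} u^2·e^(-2·u) du.
With ∫ u^2·e^(-2·u) du = -(2·u^2 + 2·u + 1)·e^(-2·u)/4 + C, the region integral is 701·e^(-21/5)/200 and the full one is 1/4.
The region integral divided by the full integral gives P = 0.21024.

P ≈ 0.2102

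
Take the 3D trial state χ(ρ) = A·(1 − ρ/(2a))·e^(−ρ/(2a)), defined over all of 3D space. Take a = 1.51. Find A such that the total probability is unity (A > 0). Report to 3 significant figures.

The normalization condition is ∫|χ|² 4πρ² dρ = 1 from 0 to ∞.
Using ∫₀^∞ ρⁿ e^(−αρ) dρ = n!/αⁿ⁺¹, with χ = A·(1 − ρ/(2a))·e^(−ρ/(2a)), the integral evaluates to A²·[8·π·a^3].
Substituting a = 1.51 gives A² = 0.01156, so A = 0.1075.

A ≈ 0.108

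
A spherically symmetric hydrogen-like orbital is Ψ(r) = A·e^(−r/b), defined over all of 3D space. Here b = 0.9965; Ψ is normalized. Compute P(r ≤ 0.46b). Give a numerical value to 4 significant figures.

P ≈ 0.06619

Integrate the radial probability density 4πr²|Ψ|² over r ≤ 0.46b.
The full normalization integral is A²·[π·b^3] = 1, fixing A².
Substituting u = r/b, A², 4π and the length scale all cancel in the ratio: P = ∫_{0}^{0.46} u^2·e^(-2·u) du / ∫_{0}^{∞} u^2·e^(-2·u) du.
Using ∫ u^2·e^(-2·u) du = -(2·u^2 + 2·u + 1)·e^(-2·u)/4, the numerator is 1/4 - 2929·e^(-23/25)/5000 and the denominator is 1/4.
Taking the ratio yields P = 0.066190.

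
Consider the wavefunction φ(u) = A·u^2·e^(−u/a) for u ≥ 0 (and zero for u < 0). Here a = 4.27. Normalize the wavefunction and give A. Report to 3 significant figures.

A ≈ 0.0306

Require ∫ |φ|² du = 1 over the whole domain.
Using ∫₀^∞ uⁿ e^(−αu) du = n!/αⁿ⁺¹, the integral (without the A² prefactor) comes out to 3·a^5/4.
Substituting a = 4.27 gives A² = 0.0009393, so A = 0.03065.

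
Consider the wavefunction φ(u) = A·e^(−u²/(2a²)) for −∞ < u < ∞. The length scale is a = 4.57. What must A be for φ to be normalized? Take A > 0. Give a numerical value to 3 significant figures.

A ≈ 0.351

Normalization requires ∫|φ|² du = 1, integrated from −∞ to ∞.
With ∫_{−∞}^{∞} u^(2m) e^(−αu²) du = (2m−1)!!·√π / (2^m α^(m+1/2)), carrying out the integral gives A² · √(π)·a.
Hence A² = 1/[√(π)·a].
Plugging in a = 4.57 yields A = 0.3514.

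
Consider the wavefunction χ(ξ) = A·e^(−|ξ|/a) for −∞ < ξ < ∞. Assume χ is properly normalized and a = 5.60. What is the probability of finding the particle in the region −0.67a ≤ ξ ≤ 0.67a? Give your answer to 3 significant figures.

The probability is P = ∫ |χ|² dξ over [−0.67a, 0.67a].
The normalization integral ∫|χ|²dξ over the whole domain equals a·A², and A² cancels in the ratio.
By symmetry take twice the ξ ≥ 0 contribution in numerator and denominator; the 2's cancel. Let u = ξ/a; then A² and the length scale cancel, so P = ∫_{0}^{0.67} e^(-2·u) du ÷ ∫_{0}^{∞} e^(-2·u) du.
Using ∫ e^(-2·u) du = -e^(-2·u)/2, the numerator is 1/2 - e^(-67/50)/2 and the denominator is 1/2.
This works out to P = 0.7382.

P ≈ 0.738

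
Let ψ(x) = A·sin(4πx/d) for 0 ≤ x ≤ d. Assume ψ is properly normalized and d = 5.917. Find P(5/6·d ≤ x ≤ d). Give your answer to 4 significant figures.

The probability is P = ∫ |ψ|² dx over [5/6·d, d].
Since A² = 1/(d/2), this is the region integral divided by the full normalization integral.
Substituting u = x/d, A² and the length scale cancel in the ratio: P = ∫_{5/6}^{1} sin(4·π·u)^2 du / ∫_{0}^{1} sin(4·π·u)^2 du.
With ∫ sin(4·π·u)^2 du = u/2 - sin(4·π·u)·cos(4·π·u)/(8·π) + C, the region integral is √(3)/(32·π) + 1/12 and the full one is 1/2.
Evaluating gives P = (√(3)/16 + π/6)/π.

P ≈ 0.2011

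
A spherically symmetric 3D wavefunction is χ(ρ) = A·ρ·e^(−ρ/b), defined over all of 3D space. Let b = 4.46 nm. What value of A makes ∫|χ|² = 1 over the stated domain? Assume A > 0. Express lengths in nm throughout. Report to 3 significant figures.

Require ∫ |χ|² 4πρ² dρ = 1 over the whole domain.
Recall ∫₀^∞ ρ^m e^(−ρ/β) dρ = m!·β^(m+1), with χ = A·ρ·e^(−ρ/b), the integral evaluates to A²·[3·π·b^5].
Hence A² = 1/[3·π·b^5].
Substituting b = 4.46 gives A² = 0.00006012, so A = 0.007754.

A ≈ 0.00775 nm^(-5/2)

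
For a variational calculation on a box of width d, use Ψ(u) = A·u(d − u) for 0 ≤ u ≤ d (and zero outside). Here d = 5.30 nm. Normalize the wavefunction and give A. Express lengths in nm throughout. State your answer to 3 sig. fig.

Require ∫ |Ψ|² du = 1 over the whole domain.
Expanding the polynomial and integrating term by term, the integral (without the A² prefactor) comes out to d^5/30.
Hence A² = 1/[d^5/30].
Plugging in d = 5.30 yields A = 0.08470.

A ≈ 0.0847 nm^(-5/2)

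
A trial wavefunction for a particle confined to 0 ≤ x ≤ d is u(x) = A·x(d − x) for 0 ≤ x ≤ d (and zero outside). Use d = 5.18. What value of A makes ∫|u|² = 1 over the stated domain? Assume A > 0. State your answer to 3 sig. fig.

The normalization condition is ∫|u|² dx = 1 from 0 to d.
With u = A·x(d − x), the integral evaluates to A²·[d^5/30].
So A² = (d^5/30)^(−1).
Substituting d = 5.18 gives A² = 0.008044, so A = 0.08969.

A ≈ 0.0897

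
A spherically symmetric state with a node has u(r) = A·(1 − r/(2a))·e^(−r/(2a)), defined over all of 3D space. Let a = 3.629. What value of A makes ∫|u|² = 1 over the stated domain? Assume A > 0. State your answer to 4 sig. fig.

A ≈ 0.02885

The normalization condition is ∫|u|² 4πr² dr = 1 from 0 to ∞.
In 3D with spherical symmetry the volume element is 4πr² dr.
Carrying out the integral gives A² · 8·π·a^3.
Hence A² = 1/[8·π·a^3].
Plugging in a = 3.629 yields A = 0.028854.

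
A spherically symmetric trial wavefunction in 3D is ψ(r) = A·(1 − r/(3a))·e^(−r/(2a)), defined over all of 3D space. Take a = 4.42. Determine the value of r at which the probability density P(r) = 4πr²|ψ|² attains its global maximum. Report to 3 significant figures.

r ≈ 4.42

Differentiate P(r) = 4πr²|ψ|² with respect to r and set to zero.
Solving yields r = a.
With a = 4.42, the most probable radial distance is 4.420.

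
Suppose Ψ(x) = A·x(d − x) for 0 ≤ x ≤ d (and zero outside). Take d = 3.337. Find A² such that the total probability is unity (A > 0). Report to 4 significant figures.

Require ∫ |Ψ|² dx = 1 over the whole domain.
∫|Ψ|² dx = A²·(d^5/30).
So A² = (d^5/30)^(−1).
Substituting d = 3.337 gives A² = 0.072500, so A = 0.26926.

A^2 ≈ 0.07250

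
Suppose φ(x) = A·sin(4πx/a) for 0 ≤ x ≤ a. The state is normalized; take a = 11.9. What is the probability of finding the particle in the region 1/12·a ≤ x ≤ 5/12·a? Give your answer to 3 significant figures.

P = ∫_{1/12·a}^{5/12·a} |φ(x)|² dx.
The normalization integral ∫|φ|²dx over the whole domain equals a/2·A², and A² cancels in the ratio.
Let u = x/a; then A² and the length scale cancel, so P = ∫_{1/12}^{5/12} sin(4·π·u)^2 du ÷ ∫_{0}^{1} sin(4·π·u)^2 du.
An antiderivative of sin(4·π·u)^2 is u/2 - sin(4·π·u)·cos(4·π·u)/(8·π); evaluating from 1/12 to 5/12 gives √(3)/(16·π) + 1/6, while the full integral is 1/2.
Taking the ratio, P = (√(3)/8 + π/3)/π.

P ≈ 0.402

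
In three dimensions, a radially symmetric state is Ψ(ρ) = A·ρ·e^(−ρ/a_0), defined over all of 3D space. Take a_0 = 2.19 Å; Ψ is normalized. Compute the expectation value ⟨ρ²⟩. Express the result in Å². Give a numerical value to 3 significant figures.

The expectation value is the |Ψ|²-weighted average of ρ^2: ∫ ρ^2|Ψ|² 4πρ² dρ.
Evaluating both integrals, ⟨ρ²⟩ = 15·a_0^2/2.
With a_0 = 2.19, ⟨ρ^2⟩ = 35.97.

⟨ρ^2⟩ ≈ 36.0 Å^2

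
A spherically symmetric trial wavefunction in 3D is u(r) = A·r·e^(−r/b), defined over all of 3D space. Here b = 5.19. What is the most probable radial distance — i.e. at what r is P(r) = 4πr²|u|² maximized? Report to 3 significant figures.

Set d/dr [P(r) = 4πr²|u|²] = 0 and solve for r > 0.
Solving yields r = 2·b.
With b = 5.19, the most probable radial distance is 10.38.

r ≈ 10.4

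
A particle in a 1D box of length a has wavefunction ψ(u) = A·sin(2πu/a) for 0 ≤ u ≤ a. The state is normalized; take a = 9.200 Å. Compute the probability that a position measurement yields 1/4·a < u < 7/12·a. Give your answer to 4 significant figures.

P = ∫_{1/4·a}^{7/12·a} |ψ(u)|² du.
Since A² = 1/(a/2), this is the region integral divided by the full normalization integral.
In terms of t = u/a (A² and the length scale cancel between numerator and denominator), P = [∫_{1/4}^{7/12} sin(2·π·t)^2 dt] / [∫_{0}^{1} sin(2·π·t)^2 dt].
With ∫ sin(2·π·t)^2 dt = t/2 - sin(4·π·t)/(8·π) + C, the region integral is -√(3)/(16·π) + 1/6 and the full one is 1/2.
This works out to P = (-√(3)/8 + π/3)/π.

P ≈ 0.2644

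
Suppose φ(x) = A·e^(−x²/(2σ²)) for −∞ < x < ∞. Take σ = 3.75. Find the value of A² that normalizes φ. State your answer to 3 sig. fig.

A^2 ≈ 0.150

Require ∫ |φ|² dx = 1 over the whole domain.
Differentiating ∫e^(−αx²) dx = √(π/α) under α to get the higher moments, the integral (without the A² prefactor) comes out to √(π)·σ.
Setting this equal to 1 gives A² = 1/(√(π)·σ).
Plugging in σ = 3.75 yields A = 0.3879.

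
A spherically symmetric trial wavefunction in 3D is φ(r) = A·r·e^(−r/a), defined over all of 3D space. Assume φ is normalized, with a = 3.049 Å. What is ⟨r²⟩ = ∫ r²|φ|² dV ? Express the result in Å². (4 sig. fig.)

⟨r²⟩ = ∫ r^2 |φ|² 4πr² dr over the full domain.
With ∫₀^∞ r^6 e^(−αr) dr = 6!/α^7, evaluating both integrals, ⟨r²⟩ = 15·a^2/2.
Putting a = 3.049 gives 69.723.

⟨r^2⟩ ≈ 69.72 Å^2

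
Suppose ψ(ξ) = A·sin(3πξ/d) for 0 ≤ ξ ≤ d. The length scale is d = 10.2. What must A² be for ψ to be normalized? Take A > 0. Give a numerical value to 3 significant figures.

A^2 ≈ 0.196

Require ∫ |ψ|² dξ = 1 over the whole domain.
The integral (without the A² prefactor) comes out to d/2.
So A² = (d/2)^(−1).
Plugging in d = 10.2 yields A = 0.4428.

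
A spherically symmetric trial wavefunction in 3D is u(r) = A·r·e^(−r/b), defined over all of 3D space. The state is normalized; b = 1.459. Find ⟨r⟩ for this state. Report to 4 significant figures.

By definition ⟨r⟩ = ∫ r |u(r)|² 4πr² dr.
Using ∫₀^∞ rⁿ e^(−αr) dr = n!/αⁿ⁺¹, since the A² factors cancel between numerator and denominator, ⟨r⟩ = 5·b/2.
With b = 1.459, ⟨r⟩ = 3.6475.

⟨r⟩ ≈ 3.648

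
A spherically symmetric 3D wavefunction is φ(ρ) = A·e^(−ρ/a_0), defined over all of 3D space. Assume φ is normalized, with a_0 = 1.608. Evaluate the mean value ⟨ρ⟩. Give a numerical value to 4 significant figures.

⟨ρ⟩ ≈ 2.412

By definition ⟨ρ⟩ = ∫ ρ |φ(ρ)|² 4πρ² dρ.
Recall ∫₀^∞ ρ^m e^(−ρ/β) dρ = m!·β^(m+1), since the A² factors cancel between numerator and denominator, ⟨ρ⟩ = 3·a_0/2.
Putting a_0 = 1.608 gives 2.4120.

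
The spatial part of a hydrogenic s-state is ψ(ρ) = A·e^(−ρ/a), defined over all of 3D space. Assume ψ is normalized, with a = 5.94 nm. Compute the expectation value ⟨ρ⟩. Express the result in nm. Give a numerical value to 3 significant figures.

By definition ⟨ρ⟩ = ∫ ρ |ψ(ρ)|² 4πρ² dρ.
Evaluating both integrals, ⟨ρ⟩ = 3·a/2.
Putting a = 5.94 gives 8.910.

⟨ρ⟩ ≈ 8.91 nm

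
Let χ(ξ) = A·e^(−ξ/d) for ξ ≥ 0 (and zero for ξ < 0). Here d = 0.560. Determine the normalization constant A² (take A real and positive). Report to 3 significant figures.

We need A² ∫|f|² dξ = 1, taking the integral from 0 to ∞.
Recall ∫₀^∞ ξ^m e^(−ξ/β) dξ = m!·β^(m+1), with χ = A·e^(−ξ/d), the integral evaluates to A²·[d/2].
Hence A² = 1/[d/2].
With d = 0.560: A² = 3.571 and A = 1.890.

A^2 ≈ 3.57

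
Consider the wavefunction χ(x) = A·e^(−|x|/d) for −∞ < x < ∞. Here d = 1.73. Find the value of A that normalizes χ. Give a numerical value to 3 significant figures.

A ≈ 0.760

Normalization requires ∫|χ|² dx = 1, integrated from −∞ to ∞.
With χ = A·e^(−|x|/d), the integral evaluates to A²·[d].
Plugging in d = 1.73 yields A = 0.7603.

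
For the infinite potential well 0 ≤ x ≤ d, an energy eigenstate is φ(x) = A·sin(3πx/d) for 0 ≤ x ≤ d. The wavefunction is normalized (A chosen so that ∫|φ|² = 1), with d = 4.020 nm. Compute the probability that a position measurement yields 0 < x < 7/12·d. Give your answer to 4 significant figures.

The probability is P = ∫ |φ|² dx over [0, 7/12·d].
Since A² = 1/(d/2), this is the region integral divided by the full normalization integral.
Let u = x/d; then A² and the length scale cancel, so P = ∫_{0}^{7/12} sin(3·π·u)^2 du ÷ ∫_{0}^{1} sin(3·π·u)^2 du.
Using ∫ sin(3·π·u)^2 du = u/2 - sin(6·π·u)/(12·π), the numerator is 1/(12·π) + 7/24 and the denominator is 1/2.
Evaluating gives P = (2 + 7·π)/(12·π).

P ≈ 0.6364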